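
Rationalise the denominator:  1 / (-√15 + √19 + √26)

Group as (√19 + √26) - √15; multiply by (√19 + √26) + √15, then rationalise the remaining surd.

(-15*√15 + 4*√26 + 11*√19 + √7410)/538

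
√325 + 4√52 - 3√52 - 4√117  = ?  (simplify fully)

√325 = 5*√13; 4√52 = 8*√13; 3√52 = 6*√13; 4√117 = 12*√13
Combine: (5 + 8 - 6 - 12)·√13 = -5*√13

-5*√13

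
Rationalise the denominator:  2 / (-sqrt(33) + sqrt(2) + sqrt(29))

(sqrt(33) + 3*sqrt(29) + 30*sqrt(2) + sqrt(1914))/57

Group as (sqrt(2) + sqrt(29)) - sqrt(33); multiply by (sqrt(2) + sqrt(29)) + sqrt(33), then rationalise the remaining surd.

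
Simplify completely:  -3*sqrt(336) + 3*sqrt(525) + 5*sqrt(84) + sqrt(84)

15*sqrt(21)

3*sqrt(336) = 12*sqrt(21); 3*sqrt(525) = 15*sqrt(21); 5*sqrt(84) = 10*sqrt(21); sqrt(84) = 2*sqrt(21)
Combine: (-12 + 15 + 10 + 2)·sqrt(21) = 15*sqrt(21)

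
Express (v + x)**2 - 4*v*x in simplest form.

Expanding gives v**2 - 2*v*x + x**2, a perfect square.

(v - x)**2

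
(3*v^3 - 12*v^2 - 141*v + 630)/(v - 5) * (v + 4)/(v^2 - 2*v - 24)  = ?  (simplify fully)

3*v + 21

Factor: 3*v^3 - 12*v^2 - 141*v + 630 = 3*(v + 7)*(v - 5)*(v - 6);  v^2 - 2*v - 24 = (v + 4)*(v - 6)
Cancel the common factors (v - 6), (v + 4), (v - 5).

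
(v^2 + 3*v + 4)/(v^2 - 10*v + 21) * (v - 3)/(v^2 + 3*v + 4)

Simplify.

Factor: v^2 - 10*v + 21 = (v - 7)*(v - 3)
Cancel the common factors (v^2 + 3*v + 4), (v - 3).

1/(v - 7)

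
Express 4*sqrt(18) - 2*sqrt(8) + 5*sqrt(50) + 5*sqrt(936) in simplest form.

4*sqrt(18) = 12*sqrt(2); 2*sqrt(8) = 4*sqrt(2); 5*sqrt(50) = 25*sqrt(2); 5*sqrt(936) = 30*sqrt(26)

33*sqrt(2) + 30*sqrt(26)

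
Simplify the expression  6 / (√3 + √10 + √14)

(-24*√105 - 6*√14 + 42*√10 + 126*√3)/119

Group as (√10 + √14) + √3; multiply by (√10 + √14) - √3, then rationalise the remaining surd.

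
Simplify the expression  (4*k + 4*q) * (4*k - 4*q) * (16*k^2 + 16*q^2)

256*k^4 - 256*q^4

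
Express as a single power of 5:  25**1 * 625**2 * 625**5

25**1 = 5**2; 625**2 = 5**8; 625**5 = 5**20
Combine exponents: 5**30

5**30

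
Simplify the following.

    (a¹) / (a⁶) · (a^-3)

Quotient: (a^-5)
Multiply by (a^-3): add exponents.

a^(-8)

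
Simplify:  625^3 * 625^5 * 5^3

5^35

625^3 = 5^12; 625^5 = 5^20; 5^3 = 5^3
Combine exponents: 5^35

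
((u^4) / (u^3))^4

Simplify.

Inside the bracket: u^1
Raise to the power 4: u^4

u^4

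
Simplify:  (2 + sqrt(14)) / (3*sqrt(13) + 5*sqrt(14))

Multiply numerator and denominator by -3*sqrt(13) + 5*sqrt(14).
Denominator becomes 233; numerator becomes -3*sqrt(182) - 6*sqrt(13) + 10*sqrt(14) + 70.

(-3*sqrt(182) - 6*sqrt(13) + 10*sqrt(14) + 70)/233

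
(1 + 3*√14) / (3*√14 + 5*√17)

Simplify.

(-126 - 3*√14 + 5*√17 + 15*√238)/299

Multiply numerator and denominator by -5*√17 + 3*√14.
Denominator becomes -299; numerator becomes -15*√238 - 5*√17 + 3*√14 + 126.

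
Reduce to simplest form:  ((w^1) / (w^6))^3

w^(-15)

Inside the bracket: (w^-5)
Raise to the power 3: (w^-15)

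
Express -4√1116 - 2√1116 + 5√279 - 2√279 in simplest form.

-27*√31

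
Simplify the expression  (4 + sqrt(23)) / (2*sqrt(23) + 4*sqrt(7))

(-23 - 4*sqrt(23) + 8*sqrt(7) + 2*sqrt(161))/10

Multiply numerator and denominator by -4*sqrt(7) + 2*sqrt(23).
Denominator becomes -20; numerator becomes -4*sqrt(161) - 16*sqrt(7) + 8*sqrt(23) + 46.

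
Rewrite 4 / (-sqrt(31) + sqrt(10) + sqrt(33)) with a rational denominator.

Group as (sqrt(10) + sqrt(33)) - sqrt(31); multiply by (sqrt(10) + sqrt(33)) + sqrt(31), then rationalise the remaining surd.

(-6*sqrt(31) + 4*sqrt(33) + 27*sqrt(10) + sqrt(10230))/147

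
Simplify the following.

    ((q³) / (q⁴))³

q^(-3)

Inside the bracket: (q^-1)
Raise to the power 3: (q^-3)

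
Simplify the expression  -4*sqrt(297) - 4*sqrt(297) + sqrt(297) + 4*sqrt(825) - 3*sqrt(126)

-9*sqrt(14) - sqrt(33)

4*sqrt(297) = 12*sqrt(33); 4*sqrt(297) = 12*sqrt(33); sqrt(297) = 3*sqrt(33); 4*sqrt(825) = 20*sqrt(33); 3*sqrt(126) = 9*sqrt(14)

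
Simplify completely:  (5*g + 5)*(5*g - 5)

25*g**2 - 25

Difference of squares with P = 5*g, Q = 5.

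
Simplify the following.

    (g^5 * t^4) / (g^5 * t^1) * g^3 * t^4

g^3*t^7

Quotient: t^3
Multiply by g^3 * t^4: add exponents.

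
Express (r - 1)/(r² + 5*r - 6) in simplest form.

Factor: r² + 5*r - 6 = (r + 6)·(r - 1)
Cancel the common factor (r - 1).

1/(r + 6)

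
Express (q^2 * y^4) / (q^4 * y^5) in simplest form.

1/(q^2*y)

Quotient: (q^-2) * (y^-1)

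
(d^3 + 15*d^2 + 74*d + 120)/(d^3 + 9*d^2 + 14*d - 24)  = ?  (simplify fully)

(d + 5)/(d - 1)

Factor: d^3 + 15*d^2 + 74*d + 120 = (d + 4)*(d + 5)*(d + 6);  d^3 + 9*d^2 + 14*d - 24 = (d + 6)*(d - 1)*(d + 4)
Cancel the common factors (d + 6), (d + 4).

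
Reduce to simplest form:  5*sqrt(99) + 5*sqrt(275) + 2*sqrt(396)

52*sqrt(11)

5*sqrt(99) = 15*sqrt(11); 5*sqrt(275) = 25*sqrt(11); 2*sqrt(396) = 12*sqrt(11)
Combine: (15 + 25 + 12)·sqrt(11) = 52*sqrt(11)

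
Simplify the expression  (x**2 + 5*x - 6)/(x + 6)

Factor: x**2 + 5*x - 6 = (x - 1)*(x + 6)
Cancel the common factor (x + 6).

x - 1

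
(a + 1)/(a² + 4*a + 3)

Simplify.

1/(a + 3)

Factor: a² + 4*a + 3 = (a + 3)·(a + 1)
Cancel the common factor (a + 1).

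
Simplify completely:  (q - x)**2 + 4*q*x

(q + x)**2

Expand the square and combine the 4*q*x term.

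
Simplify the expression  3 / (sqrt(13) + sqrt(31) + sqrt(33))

Group as (sqrt(31) + sqrt(33)) + sqrt(13); multiply by (sqrt(31) + sqrt(33)) - sqrt(13), then rationalise the remaining surd.

(-2*sqrt(13299) + 11*sqrt(33) + 15*sqrt(31) + 51*sqrt(13))/497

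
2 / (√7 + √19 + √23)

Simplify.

(-4*√3059 + 6*√23 + 22*√19 + 70*√7)/523

Group as (√7 + √23) + √19; multiply by (√7 + √23) - √19, then rationalise the remaining surd.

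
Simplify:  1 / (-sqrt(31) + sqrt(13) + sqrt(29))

Group as (sqrt(13) + sqrt(29)) - sqrt(31); multiply by (sqrt(13) + sqrt(29)) + sqrt(31), then rationalise the remaining surd.

(-11*sqrt(31) + 15*sqrt(29) + 47*sqrt(13) + 2*sqrt(11687))/1387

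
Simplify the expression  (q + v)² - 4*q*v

Expand the square and combine the 4*q*v term.

(q - v)²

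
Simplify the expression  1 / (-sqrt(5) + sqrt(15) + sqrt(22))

(-16*sqrt(5) - sqrt(22) + 6*sqrt(15) + 5*sqrt(66))/148

Group as (sqrt(15) + sqrt(22)) - sqrt(5); multiply by (sqrt(15) + sqrt(22)) + sqrt(5), then rationalise the remaining surd.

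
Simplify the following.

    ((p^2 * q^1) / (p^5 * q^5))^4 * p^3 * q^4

1/(p^9*q^12)

Inside the bracket: (p^-3) * (q^-4)
Raise to the power 4: (p^-12) * (q^-16)
Multiply by p^3 * q^4: add exponents.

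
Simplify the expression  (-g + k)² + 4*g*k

(g + k)²

Expand the square and combine the 4*g*k term.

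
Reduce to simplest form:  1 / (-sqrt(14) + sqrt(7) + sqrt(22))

(-15*sqrt(14) - sqrt(22) + 29*sqrt(7) + 28*sqrt(11))/391

Group as (sqrt(7) + sqrt(22)) - sqrt(14); multiply by (sqrt(7) + sqrt(22)) + sqrt(14), then rationalise the remaining surd.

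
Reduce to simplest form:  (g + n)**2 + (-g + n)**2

Binomially expand both and collect terms in n, g.

2*g**2 + 2*n**2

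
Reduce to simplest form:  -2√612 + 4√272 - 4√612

-20*√17

2√612 = 12*√17; 4√272 = 16*√17; 4√612 = 24*√17
Combine: (-12 + 16 - 24)·√17 = -20*√17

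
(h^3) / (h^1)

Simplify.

Quotient: h^2

h^2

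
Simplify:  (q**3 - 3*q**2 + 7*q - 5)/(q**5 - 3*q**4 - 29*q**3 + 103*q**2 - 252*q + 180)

1/(q**2 - 36)

Factor: q**3 - 3*q**2 + 7*q - 5 = (q**2 - 2*q + 5)*(q - 1);  q**5 - 3*q**4 - 29*q**3 + 103*q**2 - 252*q + 180 = (q - 6)*(q + 6)*(q - 1)*(q**2 - 2*q + 5)
Cancel the common factors (q**2 - 2*q + 5), (q - 1).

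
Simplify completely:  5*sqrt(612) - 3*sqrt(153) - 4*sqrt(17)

17*sqrt(17)

5*sqrt(612) = 30*sqrt(17); 3*sqrt(153) = 9*sqrt(17); 4*sqrt(17) = 4*sqrt(17)
Combine: (30 - 9 - 4)·sqrt(17) = 17*sqrt(17)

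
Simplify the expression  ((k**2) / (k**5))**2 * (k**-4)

k**(-10)

Inside the bracket: (k**-3)
Raise to the power 2: (k**-6)
Multiply by (k**-4): add exponents.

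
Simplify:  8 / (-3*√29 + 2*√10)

(-24*√29 - 16*√10)/221

Multiply numerator and denominator by 2*√10 + 3*√29.
Denominator becomes -221; numerator becomes 16*√10 + 24*√29.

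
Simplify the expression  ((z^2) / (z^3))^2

Inside the bracket: (z^-1)
Raise to the power 2: (z^-2)

z^(-2)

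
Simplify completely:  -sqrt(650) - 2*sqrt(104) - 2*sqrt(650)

sqrt(650) = 5*sqrt(26); 2*sqrt(104) = 4*sqrt(26); 2*sqrt(650) = 10*sqrt(26)
Combine: (-5 - 4 - 10)·sqrt(26) = -19*sqrt(26)

-19*sqrt(26)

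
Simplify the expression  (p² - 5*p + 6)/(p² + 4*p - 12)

Factor: p² - 5*p + 6 = (p - 3)·(p - 2);  p² + 4*p - 12 = (p + 6)·(p - 2)
Cancel the common factor (p - 2).

(p - 3)/(p + 6)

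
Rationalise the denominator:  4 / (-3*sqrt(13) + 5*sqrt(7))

(6*sqrt(13) + 10*sqrt(7))/29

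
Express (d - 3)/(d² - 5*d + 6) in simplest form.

Factor: d² - 5*d + 6 = (d - 3)·(d - 2)
Cancel the common factor (d - 3).

1/(d - 2)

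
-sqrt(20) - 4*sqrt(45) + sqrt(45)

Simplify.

sqrt(20) = 2*sqrt(5); 4*sqrt(45) = 12*sqrt(5); sqrt(45) = 3*sqrt(5)
Combine: (-2 - 12 + 3)·sqrt(5) = -11*sqrt(5)

-11*sqrt(5)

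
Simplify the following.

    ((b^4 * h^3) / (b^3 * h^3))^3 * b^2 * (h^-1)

Inside the bracket: b^1
Raise to the power 3: b^3
Multiply by b^2 * (h^-1): add exponents.

b^5/h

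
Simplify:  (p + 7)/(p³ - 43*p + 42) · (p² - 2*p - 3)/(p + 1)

(p - 3)/(p² - 7*p + 6)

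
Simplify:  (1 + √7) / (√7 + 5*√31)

(-7 - √7 + 5*√31 + 5*√217)/768

Multiply numerator and denominator by -5*√31 + √7.
Denominator becomes -768; numerator becomes -5*√217 - 5*√31 + √7 + 7.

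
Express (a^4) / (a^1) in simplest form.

Quotient: a^3

a^3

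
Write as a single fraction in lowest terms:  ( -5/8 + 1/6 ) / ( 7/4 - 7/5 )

Numerator: -5/8 + 1/6 = -11/24
Denominator: 7/4 - 7/5 = 7/20
Divide: (-11/24) · (20/7) = -55/42

-55/42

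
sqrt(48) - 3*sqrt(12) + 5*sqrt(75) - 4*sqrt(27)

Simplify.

sqrt(48) = 4*sqrt(3); 3*sqrt(12) = 6*sqrt(3); 5*sqrt(75) = 25*sqrt(3); 4*sqrt(27) = 12*sqrt(3)
Combine: (4 - 6 + 25 - 12)·sqrt(3) = 11*sqrt(3)

11*sqrt(3)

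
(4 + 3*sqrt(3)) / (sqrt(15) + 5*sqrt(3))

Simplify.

Multiply numerator and denominator by -sqrt(15) + 5*sqrt(3).
Denominator becomes 60; numerator becomes -9*sqrt(5) - 4*sqrt(15) + 20*sqrt(3) + 45.

(-9*sqrt(5) - 4*sqrt(15) + 20*sqrt(3) + 45)/60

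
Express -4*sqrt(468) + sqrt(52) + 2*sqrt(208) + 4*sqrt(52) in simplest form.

4*sqrt(468) = 24*sqrt(13); sqrt(52) = 2*sqrt(13); 2*sqrt(208) = 8*sqrt(13); 4*sqrt(52) = 8*sqrt(13)
Combine: (-24 + 2 + 8 + 8)·sqrt(13) = -6*sqrt(13)

-6*sqrt(13)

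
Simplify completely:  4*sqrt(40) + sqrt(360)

14*sqrt(10)

4*sqrt(40) = 8*sqrt(10); sqrt(360) = 6*sqrt(10)
Combine: (8 + 6)·sqrt(10) = 14*sqrt(10)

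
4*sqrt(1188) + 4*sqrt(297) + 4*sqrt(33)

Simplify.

4*sqrt(1188) = 24*sqrt(33); 4*sqrt(297) = 12*sqrt(33); 4*sqrt(33) = 4*sqrt(33)
Combine: (24 + 12 + 4)·sqrt(33) = 40*sqrt(33)

40*sqrt(33)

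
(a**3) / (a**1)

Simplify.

Quotient: a**2

a**2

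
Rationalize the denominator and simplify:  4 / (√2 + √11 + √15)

Group as (√2 + √15) + √11; multiply by (√2 + √15) - √11, then rationalise the remaining surd.

(-2*√330 - 2*√15 + 6*√11 + 24*√2)/21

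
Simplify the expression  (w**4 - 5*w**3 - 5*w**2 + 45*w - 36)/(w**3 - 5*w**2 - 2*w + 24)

(w**2 + 2*w - 3)/(w + 2)

Factor: w**4 - 5*w**3 - 5*w**2 + 45*w - 36 = (w - 4)*(w + 3)*(w - 3)*(w - 1);  w**3 - 5*w**2 - 2*w + 24 = (w + 2)*(w - 3)*(w - 4)
Cancel the common factors (w - 4), (w - 3).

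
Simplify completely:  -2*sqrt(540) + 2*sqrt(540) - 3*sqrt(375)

2*sqrt(540) = 12*sqrt(15); 2*sqrt(540) = 12*sqrt(15); 3*sqrt(375) = 15*sqrt(15)
Combine: (-12 + 12 - 15)·sqrt(15) = -15*sqrt(15)

-15*sqrt(15)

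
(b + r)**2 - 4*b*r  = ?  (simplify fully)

(b - r)**2

Expand the square and combine the 4*b*r term.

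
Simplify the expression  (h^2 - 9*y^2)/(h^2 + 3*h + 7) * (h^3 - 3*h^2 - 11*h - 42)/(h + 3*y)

Factor: h^2 - 9*y^2 = (h - 3*y)*(h + 3*y);  h^3 - 3*h^2 - 11*h - 42 = (h^2 + 3*h + 7)*(h - 6)
Cancel the common factors (h^2 + 3*h + 7), (h + 3*y).

h^2 - 3*h*y - 6*h + 18*y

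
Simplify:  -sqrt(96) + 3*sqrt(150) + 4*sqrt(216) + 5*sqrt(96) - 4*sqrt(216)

31*sqrt(6)

sqrt(96) = 4*sqrt(6); 3*sqrt(150) = 15*sqrt(6); 4*sqrt(216) = 24*sqrt(6); 5*sqrt(96) = 20*sqrt(6); 4*sqrt(216) = 24*sqrt(6)
Combine: (-4 + 15 + 24 + 20 - 24)·sqrt(6) = 31*sqrt(6)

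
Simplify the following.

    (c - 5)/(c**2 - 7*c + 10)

Factor: c**2 - 7*c + 10 = (c - 5)*(c - 2)
Cancel the common factor (c - 5).

1/(c - 2)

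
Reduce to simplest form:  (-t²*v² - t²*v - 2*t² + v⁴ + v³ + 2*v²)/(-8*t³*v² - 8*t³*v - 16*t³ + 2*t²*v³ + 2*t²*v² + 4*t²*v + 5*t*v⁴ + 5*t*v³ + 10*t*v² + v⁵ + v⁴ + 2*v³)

Factor: -t²*v² - t²*v - 2*t² + v⁴ + v³ + 2*v² = (t + v)·(v² + v + 2)·(-t + v);  -8*t³*v² - 8*t³*v - 16*t³ + 2*t²*v³ + 2*t²*v² + 4*t²*v + 5*t*v⁴ + 5*t*v³ + 10*t*v² + v⁵ + v⁴ + 2*v³ = (2*t + v)·(-t + v)·(v² + v + 2)·(4*t + v)
Cancel the common factors (v² + v + 2), (-t + v).

(t + v)/(8*t² + 6*t*v + v²)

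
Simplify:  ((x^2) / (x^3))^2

x^(-2)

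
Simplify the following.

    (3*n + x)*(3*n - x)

9*n^2 - x^2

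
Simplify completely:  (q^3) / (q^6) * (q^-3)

q^(-6)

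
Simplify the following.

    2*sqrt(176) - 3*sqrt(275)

2*sqrt(176) = 8*sqrt(11); 3*sqrt(275) = 15*sqrt(11)
Combine: (8 - 15)·sqrt(11) = -7*sqrt(11)

-7*sqrt(11)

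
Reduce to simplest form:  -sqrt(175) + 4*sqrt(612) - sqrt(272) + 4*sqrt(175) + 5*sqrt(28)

25*sqrt(7) + 20*sqrt(17)

sqrt(175) = 5*sqrt(7); 4*sqrt(612) = 24*sqrt(17); sqrt(272) = 4*sqrt(17); 4*sqrt(175) = 20*sqrt(7); 5*sqrt(28) = 10*sqrt(7)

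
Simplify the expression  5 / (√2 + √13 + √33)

Group as (√2 + √13) + √33; multiply by (√2 + √13) - √33, then rationalise the remaining surd.

(-11*√13 - 22*√2 + √858 + 9*√33)/22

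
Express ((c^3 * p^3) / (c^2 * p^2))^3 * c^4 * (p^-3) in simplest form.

c^7

Inside the bracket: c^1 * p^1
Raise to the power 3: c^3 * p^3
Multiply by c^4 * (p^-3): add exponents.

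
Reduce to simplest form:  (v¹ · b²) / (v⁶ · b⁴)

Quotient: (v^-5) · (b^-2)

1/(b²*v⁵)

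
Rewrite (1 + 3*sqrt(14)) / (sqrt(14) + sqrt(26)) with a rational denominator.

Multiply numerator and denominator by -sqrt(26) + sqrt(14).
Denominator becomes -12; numerator becomes -6*sqrt(91) - sqrt(26) + sqrt(14) + 42.

(-42 - sqrt(14) + sqrt(26) + 6*sqrt(91))/12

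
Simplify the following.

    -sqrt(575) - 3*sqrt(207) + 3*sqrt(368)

-2*sqrt(23)

sqrt(575) = 5*sqrt(23); 3*sqrt(207) = 9*sqrt(23); 3*sqrt(368) = 12*sqrt(23)
Combine: (-5 - 9 + 12)·sqrt(23) = -2*sqrt(23)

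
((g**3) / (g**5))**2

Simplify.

g**(-4)

Inside the bracket: (g**-2)
Raise to the power 2: (g**-4)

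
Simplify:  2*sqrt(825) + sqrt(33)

2*sqrt(825) = 10*sqrt(33); sqrt(33) = sqrt(33)
Combine: (10 + 1)·sqrt(33) = 11*sqrt(33)

11*sqrt(33)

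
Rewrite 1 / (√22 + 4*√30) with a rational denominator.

Multiply numerator and denominator by -√22 + 4*√30.
Denominator becomes 458; numerator becomes -√22 + 4*√30.

(-√22 + 4*√30)/458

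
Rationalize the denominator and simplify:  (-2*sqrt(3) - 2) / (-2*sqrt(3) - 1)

Multiply numerator and denominator by -1 + 2*sqrt(3).
Denominator becomes -11; numerator becomes -10 - 2*sqrt(3).

(2*sqrt(3) + 10)/11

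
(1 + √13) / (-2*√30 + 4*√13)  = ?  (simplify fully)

(√30 + 2*√13 + √390 + 26)/44

Multiply numerator and denominator by 2*√30 + 4*√13.
Denominator becomes 88; numerator becomes 2*√30 + 4*√13 + 2*√390 + 52.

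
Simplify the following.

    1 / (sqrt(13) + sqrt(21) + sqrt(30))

(-3*sqrt(910) + 2*sqrt(30) + 11*sqrt(21) + 19*sqrt(13))/538

Group as (sqrt(21) + sqrt(30)) + sqrt(13); multiply by (sqrt(21) + sqrt(30)) - sqrt(13), then rationalise the remaining surd.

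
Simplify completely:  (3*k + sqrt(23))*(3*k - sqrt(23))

Difference of squares with P = 3*k, Q = sqrt(23).

9*k^2 - 23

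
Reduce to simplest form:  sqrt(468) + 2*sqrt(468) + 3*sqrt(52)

24*sqrt(13)

sqrt(468) = 6*sqrt(13); 2*sqrt(468) = 12*sqrt(13); 3*sqrt(52) = 6*sqrt(13)
Combine: (6 + 12 + 6)·sqrt(13) = 24*sqrt(13)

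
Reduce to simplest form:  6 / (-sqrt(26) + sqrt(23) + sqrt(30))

(-54*sqrt(26) + 38*sqrt(30) + 66*sqrt(23) + 8*sqrt(4485))/677

Group as (sqrt(23) + sqrt(30)) - sqrt(26); multiply by (sqrt(23) + sqrt(30)) + sqrt(26), then rationalise the remaining surd.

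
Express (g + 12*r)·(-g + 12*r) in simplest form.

-g² + 144*r²

Difference of squares with P = 12*r, Q = g.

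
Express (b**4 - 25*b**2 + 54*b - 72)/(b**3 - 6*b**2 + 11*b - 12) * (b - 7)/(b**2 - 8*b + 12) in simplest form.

(b**2 - b - 42)/(b**2 - 8*b + 12)

Factor: b**4 - 25*b**2 + 54*b - 72 = (b**2 - 2*b + 3)*(b - 4)*(b + 6);  b**3 - 6*b**2 + 11*b - 12 = (b - 4)*(b**2 - 2*b + 3);  b**2 - 8*b + 12 = (b - 2)*(b - 6)
Cancel the common factors (b**2 - 2*b + 3), (b - 4).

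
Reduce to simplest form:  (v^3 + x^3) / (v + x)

Factor as (a+b)(a^2-ab+b^2) with a=v, b=x.

v^2 - v*x + x^2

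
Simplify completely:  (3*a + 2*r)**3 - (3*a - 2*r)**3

108*a**2*r + 16*r**3

Binomially expand both and collect terms in (3*a), (2*r).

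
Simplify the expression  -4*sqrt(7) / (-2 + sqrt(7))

Multiply numerator and denominator by -sqrt(7) - 2.
Denominator becomes -3; numerator becomes 8*sqrt(7) + 28.

(-28 - 8*sqrt(7))/3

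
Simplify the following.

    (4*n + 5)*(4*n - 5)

Difference of squares with P = 4*n, Q = 5.

16*n**2 - 25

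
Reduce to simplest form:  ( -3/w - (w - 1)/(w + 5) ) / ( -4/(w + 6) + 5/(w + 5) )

(-w**3 - 8*w**2 - 27*w - 90)/(w**2 + 10*w)

Numerator: -3/w - (w - 1)/(w + 5) = (-w**2 - 2*w - 15)/(w**2 + 5*w)
Denominator: -4/(w + 6) + 5/(w + 5) = (w + 10)/(w**2 + 11*w + 30)
Divide: ((-w**2 - 2*w - 15)/(w**2 + 5*w)) · ((w**2 + 11*w + 30)/(w + 10)) = (-w**3 - 8*w**2 - 27*w - 90)/(w**2 + 10*w)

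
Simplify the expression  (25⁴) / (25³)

5^2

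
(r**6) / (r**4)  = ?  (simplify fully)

Quotient: r**2

r**2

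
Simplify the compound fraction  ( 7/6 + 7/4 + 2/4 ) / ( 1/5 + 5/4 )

Numerator: 7/6 + 7/4 + 2/4 = 41/12
Denominator: 1/5 + 5/4 = 29/20
Divide: (41/12) · (20/29) = 205/87

205/87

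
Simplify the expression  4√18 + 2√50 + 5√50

47*√2

4√18 = 12*√2; 2√50 = 10*√2; 5√50 = 25*√2
Combine: (12 + 10 + 25)·√2 = 47*√2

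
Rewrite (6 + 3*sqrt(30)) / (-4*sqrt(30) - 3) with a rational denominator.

(-114 - 5*sqrt(30))/157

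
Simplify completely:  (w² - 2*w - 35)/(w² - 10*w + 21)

(w + 5)/(w - 3)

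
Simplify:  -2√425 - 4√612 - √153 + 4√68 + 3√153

2√425 = 10*√17; 4√612 = 24*√17; √153 = 3*√17; 4√68 = 8*√17; 3√153 = 9*√17
Combine: (-10 - 24 - 3 + 8 + 9)·√17 = -20*√17

-20*√17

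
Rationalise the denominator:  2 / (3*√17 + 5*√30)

Multiply numerator and denominator by -5*√30 + 3*√17.
Denominator becomes -597; numerator becomes -10*√30 + 6*√17.

(-6*√17 + 10*√30)/597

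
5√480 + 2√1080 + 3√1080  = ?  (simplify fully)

5√480 = 20*√30; 2√1080 = 12*√30; 3√1080 = 18*√30
Combine: (20 + 12 + 18)·√30 = 50*√30

50*√30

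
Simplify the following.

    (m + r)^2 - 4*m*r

After expansion: m^2 - 2*m*r + r^2 — a perfect-square trinomial.

(m - r)^2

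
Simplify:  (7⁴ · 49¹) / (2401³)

7^(-6)

7⁴ = 7^4; 49¹ = 7^2; 2401³ = 7^12
Combine exponents: 7^(-6)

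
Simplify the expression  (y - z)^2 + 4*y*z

(y + z)^2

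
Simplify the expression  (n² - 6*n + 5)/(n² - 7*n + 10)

(n - 1)/(n - 2)

Factor: n² - 6*n + 5 = (n - 1)·(n - 5);  n² - 7*n + 10 = (n - 5)·(n - 2)
Cancel the common factor (n - 5).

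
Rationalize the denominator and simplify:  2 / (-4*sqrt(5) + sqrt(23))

Multiply numerator and denominator by sqrt(23) + 4*sqrt(5).
Denominator becomes -57; numerator becomes 2*sqrt(23) + 8*sqrt(5).

(-8*sqrt(5) - 2*sqrt(23))/57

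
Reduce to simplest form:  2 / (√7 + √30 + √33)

Group as (√7 + √33) + √30; multiply by (√7 + √33) - √30, then rationalise the remaining surd.

(-3*√770 + 2*√33 + 5*√30 + 28*√7)/206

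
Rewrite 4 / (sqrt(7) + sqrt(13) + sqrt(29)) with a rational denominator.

(-8*sqrt(2639) - 36*sqrt(29) + 92*sqrt(13) + 140*sqrt(7))/283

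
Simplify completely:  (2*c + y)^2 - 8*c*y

Expanding gives 4*c^2 - 4*c*y + y^2, a perfect square.

(2*c - y)^2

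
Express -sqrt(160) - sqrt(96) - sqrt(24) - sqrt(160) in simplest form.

-8*sqrt(10) - 6*sqrt(6)

sqrt(160) = 4*sqrt(10); sqrt(96) = 4*sqrt(6); sqrt(24) = 2*sqrt(6); sqrt(160) = 4*sqrt(10)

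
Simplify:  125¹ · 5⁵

5^8

125¹ = 5^3; 5⁵ = 5^5
Combine exponents: 5^8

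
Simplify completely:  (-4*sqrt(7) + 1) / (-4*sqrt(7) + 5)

Multiply numerator and denominator by 5 + 4*sqrt(7).
Denominator becomes -87; numerator becomes -107 - 16*sqrt(7).

(16*sqrt(7) + 107)/87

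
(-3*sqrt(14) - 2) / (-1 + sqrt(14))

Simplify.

(-44 - 5*sqrt(14))/13

Multiply numerator and denominator by -sqrt(14) - 1.
Denominator becomes -13; numerator becomes 5*sqrt(14) + 44.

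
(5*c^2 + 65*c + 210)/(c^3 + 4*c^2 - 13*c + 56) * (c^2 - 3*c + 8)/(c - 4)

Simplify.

(5*c + 30)/(c - 4)

Factor: 5*c^2 + 65*c + 210 = 5*(c + 6)*(c + 7);  c^3 + 4*c^2 - 13*c + 56 = (c^2 - 3*c + 8)*(c + 7)
Cancel the common factors (c^2 - 3*c + 8), (c + 7).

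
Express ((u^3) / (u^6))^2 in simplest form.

u^(-6)

Inside the bracket: (u^-3)
Raise to the power 2: (u^-6)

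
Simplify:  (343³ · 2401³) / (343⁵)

7^6

343³ = 7^9; 2401³ = 7^12; 343⁵ = 7^15
Combine exponents: 7^6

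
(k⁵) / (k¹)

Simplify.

Quotient: k⁴

k⁴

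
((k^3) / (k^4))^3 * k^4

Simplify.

Inside the bracket: (k^-1)
Raise to the power 3: (k^-3)
Multiply by k^4: add exponents.

k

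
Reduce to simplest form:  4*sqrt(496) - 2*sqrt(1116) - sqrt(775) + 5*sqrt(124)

9*sqrt(31)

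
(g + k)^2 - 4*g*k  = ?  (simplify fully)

Expand the square and combine the 4*g*k term.

(g - k)^2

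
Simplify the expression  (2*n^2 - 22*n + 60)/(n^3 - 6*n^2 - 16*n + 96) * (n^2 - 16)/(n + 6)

(2*n - 10)/(n + 6)

Factor: 2*n^2 - 22*n + 60 = 2*(n - 6)*(n - 5);  n^3 - 6*n^2 - 16*n + 96 = (n - 6)*(n - 4)*(n + 4);  n^2 - 16 = (n - 4)*(n + 4)
Cancel the common factors (n + 4), (n - 4), (n - 6).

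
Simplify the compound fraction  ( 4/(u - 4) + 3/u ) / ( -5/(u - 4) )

Numerator: 4/(u - 4) + 3/u = (7*u - 12)/(u^2 - 4*u)
Denominator: -5/(u - 4) = -5/(u - 4)
Divide: ((7*u - 12)/(u^2 - 4*u)) · (-u/5 + 4/5) = (-7*u + 12)/(5*u)

(-7*u + 12)/(5*u)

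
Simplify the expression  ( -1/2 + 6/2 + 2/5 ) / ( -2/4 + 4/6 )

Numerator: -1/2 + 6/2 + 2/5 = 29/10
Denominator: -2/4 + 4/6 = 1/6
Divide: (29/10) · (6) = 87/5

87/5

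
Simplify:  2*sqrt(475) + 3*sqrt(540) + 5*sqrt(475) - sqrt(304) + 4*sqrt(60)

26*sqrt(15) + 31*sqrt(19)

2*sqrt(475) = 10*sqrt(19); 3*sqrt(540) = 18*sqrt(15); 5*sqrt(475) = 25*sqrt(19); sqrt(304) = 4*sqrt(19); 4*sqrt(60) = 8*sqrt(15)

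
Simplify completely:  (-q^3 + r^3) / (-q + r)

q^2 + q*r + r^2

Apply the difference-of-cubes factorisation and cancel (-q + r).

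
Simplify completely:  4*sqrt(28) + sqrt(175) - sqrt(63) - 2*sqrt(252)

4*sqrt(28) = 8*sqrt(7); sqrt(175) = 5*sqrt(7); sqrt(63) = 3*sqrt(7); 2*sqrt(252) = 12*sqrt(7)
Combine: (8 + 5 - 3 - 12)·sqrt(7) = -2*sqrt(7)

-2*sqrt(7)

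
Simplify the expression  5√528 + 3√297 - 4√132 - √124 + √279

5√528 = 20*√33; 3√297 = 9*√33; 4√132 = 8*√33; √124 = 2*√31; √279 = 3*√31

√31 + 21*√33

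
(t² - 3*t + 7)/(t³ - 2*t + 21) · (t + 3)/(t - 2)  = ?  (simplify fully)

Factor: t³ - 2*t + 21 = (t + 3)·(t² - 3*t + 7)
Cancel the common factors (t² - 3*t + 7), (t + 3).

1/(t - 2)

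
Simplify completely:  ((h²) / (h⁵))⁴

Inside the bracket: (h^-3)
Raise to the power 4: (h^-12)

h^(-12)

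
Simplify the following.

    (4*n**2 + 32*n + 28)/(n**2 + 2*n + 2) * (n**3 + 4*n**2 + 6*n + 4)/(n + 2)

Factor: 4*n**2 + 32*n + 28 = 4*(n + 7)*(n + 1);  n**3 + 4*n**2 + 6*n + 4 = (n + 2)*(n**2 + 2*n + 2)
Cancel the common factors (n**2 + 2*n + 2), (n + 2).

4*n**2 + 32*n + 28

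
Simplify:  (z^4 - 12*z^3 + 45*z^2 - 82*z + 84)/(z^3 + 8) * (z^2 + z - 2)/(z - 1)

z^2 - 10*z + 21

Factor: z^4 - 12*z^3 + 45*z^2 - 82*z + 84 = (z^2 - 2*z + 4)*(z - 7)*(z - 3);  z^3 + 8 = (z^2 - 2*z + 4)*(z + 2);  z^2 + z - 2 = (z - 1)*(z + 2)
Cancel the common factors (z^2 - 2*z + 4), (z + 2), (z - 1).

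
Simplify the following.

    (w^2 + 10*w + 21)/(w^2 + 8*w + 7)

(w + 3)/(w + 1)

Factor: w^2 + 10*w + 21 = (w + 7)*(w + 3);  w^2 + 8*w + 7 = (w + 1)*(w + 7)
Cancel the common factor (w + 7).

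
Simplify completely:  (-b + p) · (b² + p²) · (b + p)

-b⁴ + p⁴

Telescope via difference of squares: (p+b)(p-b) = -b² + p², then repeat with the next factor.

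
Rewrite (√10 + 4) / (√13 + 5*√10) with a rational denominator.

Multiply numerator and denominator by -√13 + 5*√10.
Denominator becomes 237; numerator becomes -4*√13 - √130 + 50 + 20*√10.

(-4*√13 - √130 + 50 + 20*√10)/237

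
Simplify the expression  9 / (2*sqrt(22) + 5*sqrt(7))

(-6*sqrt(22) + 15*sqrt(7))/29

Multiply numerator and denominator by -5*sqrt(7) + 2*sqrt(22).
Denominator becomes -87; numerator becomes -45*sqrt(7) + 18*sqrt(22).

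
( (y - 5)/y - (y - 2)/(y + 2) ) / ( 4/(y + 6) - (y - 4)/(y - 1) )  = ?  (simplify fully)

Numerator: (y - 5)/y - (y - 2)/(y + 2) = (-y - 10)/(y^2 + 2*y)
Denominator: 4/(y + 6) - (y - 4)/(y - 1) = (-y^2 + 2*y + 20)/(y^2 + 5*y - 6)
Divide: ((-y - 10)/(y^2 + 2*y)) · ((y^2 + 5*y - 6)/(-y^2 + 2*y + 20)) = (y^3 + 15*y^2 + 44*y - 60)/(y^4 - 24*y^2 - 40*y)

(y^3 + 15*y^2 + 44*y - 60)/(y^4 - 24*y^2 - 40*y)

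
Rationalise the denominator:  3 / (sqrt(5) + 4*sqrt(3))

(-3*sqrt(5) + 12*sqrt(3))/43

Multiply numerator and denominator by -4*sqrt(3) + sqrt(5).
Denominator becomes -43; numerator becomes -12*sqrt(3) + 3*sqrt(5).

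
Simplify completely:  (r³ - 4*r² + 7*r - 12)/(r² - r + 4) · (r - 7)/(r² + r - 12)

Factor: r³ - 4*r² + 7*r - 12 = (r² - r + 4)·(r - 3);  r² + r - 12 = (r + 4)·(r - 3)
Cancel the common factors (r² - r + 4), (r - 3).

(r - 7)/(r + 4)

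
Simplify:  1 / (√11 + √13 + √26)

(-13*√22 - √26 + 12*√13 + 14*√11)/284

Group as (√11 + √26) + √13; multiply by (√11 + √26) - √13, then rationalise the remaining surd.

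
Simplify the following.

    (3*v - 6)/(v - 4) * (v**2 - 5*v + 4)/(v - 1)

Factor: 3*v - 6 = 3*(v - 2);  v**2 - 5*v + 4 = (v - 4)*(v - 1)
Cancel the common factors (v - 4), (v - 1).

3*v - 6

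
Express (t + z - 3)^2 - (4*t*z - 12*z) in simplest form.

Expand the square and combine the (4*t*z - 12*z) term.

(-t + z + 3)^2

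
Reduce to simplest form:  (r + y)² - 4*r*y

(r - y)²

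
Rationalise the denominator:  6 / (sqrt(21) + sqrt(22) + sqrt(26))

Group as (sqrt(21) + sqrt(26)) + sqrt(22); multiply by (sqrt(21) + sqrt(26)) - sqrt(22), then rationalise the remaining surd.

(-24*sqrt(3003) + 102*sqrt(26) + 150*sqrt(22) + 162*sqrt(21))/1559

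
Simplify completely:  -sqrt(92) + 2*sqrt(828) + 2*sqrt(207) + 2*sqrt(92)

20*sqrt(23)

sqrt(92) = 2*sqrt(23); 2*sqrt(828) = 12*sqrt(23); 2*sqrt(207) = 6*sqrt(23); 2*sqrt(92) = 4*sqrt(23)
Combine: (-2 + 12 + 6 + 4)·sqrt(23) = 20*sqrt(23)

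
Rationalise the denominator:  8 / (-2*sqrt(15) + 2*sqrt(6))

(-4*sqrt(15) - 4*sqrt(6))/9

Multiply numerator and denominator by 2*sqrt(6) + 2*sqrt(15).
Denominator becomes -36; numerator becomes 16*sqrt(6) + 16*sqrt(15).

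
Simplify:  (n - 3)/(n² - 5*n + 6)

Factor: n² - 5*n + 6 = (n - 2)·(n - 3)
Cancel the common factor (n - 3).

1/(n - 2)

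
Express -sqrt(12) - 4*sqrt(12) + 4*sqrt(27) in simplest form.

sqrt(12) = 2*sqrt(3); 4*sqrt(12) = 8*sqrt(3); 4*sqrt(27) = 12*sqrt(3)
Combine: (-2 - 8 + 12)·sqrt(3) = 2*sqrt(3)

2*sqrt(3)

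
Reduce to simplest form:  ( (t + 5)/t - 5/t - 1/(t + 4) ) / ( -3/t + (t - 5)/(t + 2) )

(t^3 + 5*t^2 + 6*t)/(t^3 - 4*t^2 - 38*t - 24)

Numerator: (t + 5)/t - 5/t - 1/(t + 4) = (t + 3)/(t + 4)
Denominator: -3/t + (t - 5)/(t + 2) = (t^2 - 8*t - 6)/(t^2 + 2*t)
Divide: ((t + 3)/(t + 4)) · ((t^2 + 2*t)/(t^2 - 8*t - 6)) = (t^3 + 5*t^2 + 6*t)/(t^3 - 4*t^2 - 38*t - 24)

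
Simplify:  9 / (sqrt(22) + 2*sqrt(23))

(-9*sqrt(22) + 18*sqrt(23))/70

Multiply numerator and denominator by -sqrt(22) + 2*sqrt(23).
Denominator becomes 70; numerator becomes -9*sqrt(22) + 18*sqrt(23).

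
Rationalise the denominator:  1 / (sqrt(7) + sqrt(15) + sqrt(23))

Group as (sqrt(7) + sqrt(15)) + sqrt(23); multiply by (sqrt(7) + sqrt(15)) - sqrt(23), then rationalise the remaining surd.

(-2*sqrt(2415) - sqrt(23) + 15*sqrt(15) + 31*sqrt(7))/419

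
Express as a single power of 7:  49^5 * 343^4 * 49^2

49^5 = 7^10; 343^4 = 7^12; 49^2 = 7^4
Combine exponents: 7^26

7^26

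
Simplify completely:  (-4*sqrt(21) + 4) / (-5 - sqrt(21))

-26 + 6*sqrt(21)

Multiply numerator and denominator by -5 + sqrt(21).
Denominator becomes 4; numerator becomes -104 + 24*sqrt(21).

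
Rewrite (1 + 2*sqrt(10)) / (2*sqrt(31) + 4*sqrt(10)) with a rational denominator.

(-2*sqrt(310) - sqrt(31) + 2*sqrt(10) + 40)/18

Multiply numerator and denominator by -2*sqrt(31) + 4*sqrt(10).
Denominator becomes 36; numerator becomes -4*sqrt(310) - 2*sqrt(31) + 4*sqrt(10) + 80.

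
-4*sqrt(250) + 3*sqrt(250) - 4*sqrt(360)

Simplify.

-29*sqrt(10)

4*sqrt(250) = 20*sqrt(10); 3*sqrt(250) = 15*sqrt(10); 4*sqrt(360) = 24*sqrt(10)
Combine: (-20 + 15 - 24)·sqrt(10) = -29*sqrt(10)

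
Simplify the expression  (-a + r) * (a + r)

-a^2 + r^2

Pair the conjugate factors: (r+a)(r-a) = -a^2 + r^2.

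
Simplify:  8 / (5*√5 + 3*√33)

(-10*√5 + 6*√33)/43

Multiply numerator and denominator by -3*√33 + 5*√5.
Denominator becomes -172; numerator becomes -24*√33 + 40*√5.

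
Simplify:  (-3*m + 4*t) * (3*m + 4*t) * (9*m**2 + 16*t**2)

-81*m**4 + 256*t**4

Pair the conjugate factors: ((4*t)+(3*m))((4*t)-(3*m)) = -9*m**2 + 16*t**2, then repeat with the next factor.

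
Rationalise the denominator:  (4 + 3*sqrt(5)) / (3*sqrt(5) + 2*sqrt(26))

Multiply numerator and denominator by -2*sqrt(26) + 3*sqrt(5).
Denominator becomes -59; numerator becomes -6*sqrt(130) - 8*sqrt(26) + 12*sqrt(5) + 45.

(-45 - 12*sqrt(5) + 8*sqrt(26) + 6*sqrt(130))/59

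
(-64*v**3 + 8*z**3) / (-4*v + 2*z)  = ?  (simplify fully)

16*v**2 + 8*v*z + 4*z**2

Factor as (a-b)(a**2+ab+b**2) with a=(2*z), b=(4*v).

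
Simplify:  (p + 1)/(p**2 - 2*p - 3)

Factor: p**2 - 2*p - 3 = (p - 3)*(p + 1)
Cancel the common factor (p + 1).

1/(p - 3)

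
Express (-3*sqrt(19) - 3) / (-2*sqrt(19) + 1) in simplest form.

(3*sqrt(19) + 39)/25

Multiply numerator and denominator by 1 + 2*sqrt(19).
Denominator becomes -75; numerator becomes -117 - 9*sqrt(19).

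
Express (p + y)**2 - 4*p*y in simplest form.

(p - y)**2

After expansion: p**2 - 2*p*y + y**2 — a perfect-square trinomial.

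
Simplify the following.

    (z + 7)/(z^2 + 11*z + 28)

1/(z + 4)

Factor: z^2 + 11*z + 28 = (z + 7)*(z + 4)
Cancel the common factor (z + 7).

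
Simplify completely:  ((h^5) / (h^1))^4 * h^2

h^18

Inside the bracket: h^4
Raise to the power 4: h^16
Multiply by h^2: add exponents.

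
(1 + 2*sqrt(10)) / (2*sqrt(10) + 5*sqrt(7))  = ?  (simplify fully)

Multiply numerator and denominator by -5*sqrt(7) + 2*sqrt(10).
Denominator becomes -135; numerator becomes -10*sqrt(70) - 5*sqrt(7) + 2*sqrt(10) + 40.

(-40 - 2*sqrt(10) + 5*sqrt(7) + 10*sqrt(70))/135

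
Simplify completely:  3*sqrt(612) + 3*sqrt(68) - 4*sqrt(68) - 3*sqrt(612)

-2*sqrt(17)

3*sqrt(612) = 18*sqrt(17); 3*sqrt(68) = 6*sqrt(17); 4*sqrt(68) = 8*sqrt(17); 3*sqrt(612) = 18*sqrt(17)
Combine: (18 + 6 - 8 - 18)·sqrt(17) = -2*sqrt(17)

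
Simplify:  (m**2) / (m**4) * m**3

Quotient: (m**-2)
Multiply by m**3: add exponents.

m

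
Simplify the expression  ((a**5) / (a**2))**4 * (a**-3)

Inside the bracket: a**3
Raise to the power 4: a**12
Multiply by (a**-3): add exponents.

a**9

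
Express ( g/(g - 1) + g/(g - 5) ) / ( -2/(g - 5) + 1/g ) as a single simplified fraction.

(-2*g^3 + 6*g^2)/(g^2 + 4*g - 5)

Numerator: g/(g - 1) + g/(g - 5) = (2*g^2 - 6*g)/(g^2 - 6*g + 5)
Denominator: -2/(g - 5) + 1/g = (-g - 5)/(g^2 - 5*g)
Divide: ((2*g^2 - 6*g)/(g^2 - 6*g + 5)) · ((g^2 - 5*g)/(-g - 5)) = (-2*g^3 + 6*g^2)/(g^2 + 4*g - 5)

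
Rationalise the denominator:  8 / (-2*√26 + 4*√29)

(2*√26 + 4*√29)/45

Multiply numerator and denominator by 2*√26 + 4*√29.
Denominator becomes 360; numerator becomes 16*√26 + 32*√29.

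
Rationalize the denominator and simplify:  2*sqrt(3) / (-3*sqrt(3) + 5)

Multiply numerator and denominator by 5 + 3*sqrt(3).
Denominator becomes -2; numerator becomes 10*sqrt(3) + 18.

-9 - 5*sqrt(3)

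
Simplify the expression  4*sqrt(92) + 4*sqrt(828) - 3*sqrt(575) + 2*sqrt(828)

29*sqrt(23)

4*sqrt(92) = 8*sqrt(23); 4*sqrt(828) = 24*sqrt(23); 3*sqrt(575) = 15*sqrt(23); 2*sqrt(828) = 12*sqrt(23)
Combine: (8 + 24 - 15 + 12)·sqrt(23) = 29*sqrt(23)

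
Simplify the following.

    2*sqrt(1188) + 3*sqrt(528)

24*sqrt(33)

2*sqrt(1188) = 12*sqrt(33); 3*sqrt(528) = 12*sqrt(33)
Combine: (12 + 12)·sqrt(33) = 24*sqrt(33)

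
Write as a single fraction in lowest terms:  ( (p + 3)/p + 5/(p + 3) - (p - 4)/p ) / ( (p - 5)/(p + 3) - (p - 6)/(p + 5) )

(12*p^2 + 81*p + 105)/(3*p^2 - 7*p)

Numerator: (p + 3)/p + 5/(p + 3) - (p - 4)/p = (12*p + 21)/(p^2 + 3*p)
Denominator: (p - 5)/(p + 3) - (p - 6)/(p + 5) = (3*p - 7)/(p^2 + 8*p + 15)
Divide: ((12*p + 21)/(p^2 + 3*p)) · ((p^2 + 8*p + 15)/(3*p - 7)) = (12*p^2 + 81*p + 105)/(3*p^2 - 7*p)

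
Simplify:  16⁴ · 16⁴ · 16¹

16⁴ = 2^16; 16⁴ = 2^16; 16¹ = 2^4
Combine exponents: 2^36

2^36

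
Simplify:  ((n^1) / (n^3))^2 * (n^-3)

n^(-7)

Inside the bracket: (n^-2)
Raise to the power 2: (n^-4)
Multiply by (n^-3): add exponents.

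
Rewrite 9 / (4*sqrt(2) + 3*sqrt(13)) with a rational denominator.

Multiply numerator and denominator by -3*sqrt(13) + 4*sqrt(2).
Denominator becomes -85; numerator becomes -27*sqrt(13) + 36*sqrt(2).

(-36*sqrt(2) + 27*sqrt(13))/85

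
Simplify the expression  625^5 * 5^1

5^21

625^5 = 5^20; 5^1 = 5^1
Combine exponents: 5^21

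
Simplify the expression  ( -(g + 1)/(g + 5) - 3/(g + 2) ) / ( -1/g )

Numerator: -(g + 1)/(g + 5) - 3/(g + 2) = (-g² - 6*g - 17)/(g² + 7*g + 10)
Denominator: -1/g = -1/g
Divide: ((-g² - 6*g - 17)/(g² + 7*g + 10)) · (-g) = (g³ + 6*g² + 17*g)/(g² + 7*g + 10)

(g³ + 6*g² + 17*g)/(g² + 7*g + 10)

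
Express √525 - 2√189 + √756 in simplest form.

5*√21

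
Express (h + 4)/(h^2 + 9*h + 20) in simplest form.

1/(h + 5)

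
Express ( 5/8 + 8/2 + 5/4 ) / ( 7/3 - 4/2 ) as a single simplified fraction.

141/8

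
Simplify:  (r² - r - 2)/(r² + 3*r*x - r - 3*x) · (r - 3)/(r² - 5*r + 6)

Factor: r² - r - 2 = (r + 1)·(r - 2);  r² + 3*r*x - r - 3*x = (r + 3*x)·(r - 1);  r² - 5*r + 6 = (r - 2)·(r - 3)
Cancel the common factors (r - 3), (r - 2).

(r + 1)/(r² + 3*r*x - r - 3*x)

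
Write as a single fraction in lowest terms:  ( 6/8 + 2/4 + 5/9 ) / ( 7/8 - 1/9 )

Numerator: 6/8 + 2/4 + 5/9 = 65/36
Denominator: 7/8 - 1/9 = 55/72
Divide: (65/36) · (72/55) = 26/11

26/11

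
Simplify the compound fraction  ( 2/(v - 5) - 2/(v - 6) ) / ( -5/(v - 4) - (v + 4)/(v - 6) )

(2*v - 8)/(v^3 - 71*v + 230)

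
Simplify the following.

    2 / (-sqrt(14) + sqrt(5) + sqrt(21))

(-6*sqrt(14) - sqrt(21) + 15*sqrt(5) + 7*sqrt(30))/69

Group as (sqrt(5) + sqrt(21)) - sqrt(14); multiply by (sqrt(5) + sqrt(21)) + sqrt(14), then rationalise the remaining surd.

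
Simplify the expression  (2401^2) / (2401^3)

2401^2 = 7^8; 2401^3 = 7^12
Combine exponents: 7^(-4)

7^(-4)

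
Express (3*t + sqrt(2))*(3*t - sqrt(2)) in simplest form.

9*t^2 - 2

Product of conjugates: (P+Q)(P-Q) = P^2 - Q^2.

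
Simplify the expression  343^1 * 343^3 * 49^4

7^20

343^1 = 7^3; 343^3 = 7^9; 49^4 = 7^8
Combine exponents: 7^20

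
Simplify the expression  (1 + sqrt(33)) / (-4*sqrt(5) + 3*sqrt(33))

(4*sqrt(5) + 3*sqrt(33) + 4*sqrt(165) + 99)/217

Multiply numerator and denominator by 4*sqrt(5) + 3*sqrt(33).
Denominator becomes 217; numerator becomes 4*sqrt(5) + 3*sqrt(33) + 4*sqrt(165) + 99.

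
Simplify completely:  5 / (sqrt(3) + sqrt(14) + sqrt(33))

Group as (sqrt(3) + sqrt(33)) + sqrt(14); multiply by (sqrt(3) + sqrt(33)) - sqrt(14), then rationalise the remaining surd.

(-55*sqrt(14) - 110*sqrt(3) + 15*sqrt(154) + 40*sqrt(33))/44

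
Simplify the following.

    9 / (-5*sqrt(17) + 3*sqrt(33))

Multiply numerator and denominator by 3*sqrt(33) + 5*sqrt(17).
Denominator becomes -128; numerator becomes 27*sqrt(33) + 45*sqrt(17).

(-45*sqrt(17) - 27*sqrt(33))/128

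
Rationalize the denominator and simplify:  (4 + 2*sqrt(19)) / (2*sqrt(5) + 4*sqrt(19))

Multiply numerator and denominator by -2*sqrt(5) + 4*sqrt(19).
Denominator becomes 284; numerator becomes -4*sqrt(95) - 8*sqrt(5) + 16*sqrt(19) + 152.

(-sqrt(95) - 2*sqrt(5) + 4*sqrt(19) + 38)/71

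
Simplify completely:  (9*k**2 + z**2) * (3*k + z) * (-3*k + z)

-81*k**4 + z**4

(z+(3*k))(z-(3*k)) = -9*k**2 + z**2; continue pairing.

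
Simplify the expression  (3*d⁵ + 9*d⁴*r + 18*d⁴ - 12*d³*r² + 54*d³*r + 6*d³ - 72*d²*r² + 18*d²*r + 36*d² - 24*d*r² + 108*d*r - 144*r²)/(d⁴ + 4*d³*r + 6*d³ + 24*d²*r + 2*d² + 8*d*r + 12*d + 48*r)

3*d - 3*r

Factor: 3*d⁵ + 9*d⁴*r + 18*d⁴ - 12*d³*r² + 54*d³*r + 6*d³ - 72*d²*r² + 18*d²*r + 36*d² - 24*d*r² + 108*d*r - 144*r² = 3·(d + 6)·(d - r)·(d² + 2)·(d + 4*r);  d⁴ + 4*d³*r + 6*d³ + 24*d²*r + 2*d² + 8*d*r + 12*d + 48*r = (d + 6)·(d + 4*r)·(d² + 2)
Cancel the common factors (d² + 2), (d + 4*r), (d + 6).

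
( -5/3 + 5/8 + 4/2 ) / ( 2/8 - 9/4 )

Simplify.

Numerator: -5/3 + 5/8 + 4/2 = 23/24
Denominator: 2/8 - 9/4 = -2
Divide: (23/24) · (-1/2) = -23/48

-23/48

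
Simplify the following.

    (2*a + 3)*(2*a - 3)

4*a^2 - 9

(2*a)^2 - (3)^2 = 4*a^2 - 9.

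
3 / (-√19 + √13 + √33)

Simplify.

(-27*√19 - √33 + 39*√13 + 2*√8151)/329

Group as (√13 + √33) - √19; multiply by (√13 + √33) + √19, then rationalise the remaining surd.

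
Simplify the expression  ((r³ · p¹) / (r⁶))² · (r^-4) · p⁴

Inside the bracket: (r^-3) · p¹
Raise to the power 2: (r^-6) · p²
Multiply by (r^-4) · p⁴: add exponents.

p⁶/r^10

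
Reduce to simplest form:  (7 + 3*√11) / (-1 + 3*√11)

Multiply numerator and denominator by -3*√11 - 1.
Denominator becomes -98; numerator becomes -106 - 24*√11.

(12*√11 + 53)/49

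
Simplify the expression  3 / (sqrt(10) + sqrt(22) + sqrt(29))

Group as (sqrt(22) + sqrt(29)) + sqrt(10); multiply by (sqrt(22) + sqrt(29)) - sqrt(10), then rationalise the remaining surd.

(-12*sqrt(1595) + 9*sqrt(29) + 51*sqrt(22) + 123*sqrt(10))/871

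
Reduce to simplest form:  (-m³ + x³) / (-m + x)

Factor as (a-b)(a^2+ab+b^2) with a=x, b=m.

m² + m*x + x²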